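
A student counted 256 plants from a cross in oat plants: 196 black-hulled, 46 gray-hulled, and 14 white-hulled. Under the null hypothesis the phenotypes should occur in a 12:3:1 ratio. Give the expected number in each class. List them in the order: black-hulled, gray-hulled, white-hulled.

192, 48, 16

Expected counts for N = 256 under a 12:3:1 ratio (total parts = 16):
  black-hulled: 256 × 12/16 = 192
  gray-hulled: 256 × 3/16 = 48
  white-hulled: 256 × 1/16 = 16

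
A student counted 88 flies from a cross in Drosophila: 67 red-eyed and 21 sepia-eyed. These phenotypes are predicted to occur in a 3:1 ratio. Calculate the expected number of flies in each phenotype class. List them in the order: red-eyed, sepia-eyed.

66, 22

Total ratio parts = 4. Expected numbers out of 88:
  red-eyed: 88 × 3/4 = 66
  sepia-eyed: 88 × 1/4 = 22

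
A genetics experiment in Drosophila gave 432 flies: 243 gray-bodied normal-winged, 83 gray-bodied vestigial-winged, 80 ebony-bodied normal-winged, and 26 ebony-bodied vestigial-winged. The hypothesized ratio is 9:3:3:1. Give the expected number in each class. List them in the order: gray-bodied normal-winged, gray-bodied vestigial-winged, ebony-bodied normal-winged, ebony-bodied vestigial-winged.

Total ratio parts = 16. Expected numbers out of 432:
  gray-bodied normal-winged: 432 × 9/16 = 243
  gray-bodied vestigial-winged: 432 × 3/16 = 81
  ebony-bodied normal-winged: 432 × 3/16 = 81
  ebony-bodied vestigial-winged: 432 × 1/16 = 27

243, 81, 81, 27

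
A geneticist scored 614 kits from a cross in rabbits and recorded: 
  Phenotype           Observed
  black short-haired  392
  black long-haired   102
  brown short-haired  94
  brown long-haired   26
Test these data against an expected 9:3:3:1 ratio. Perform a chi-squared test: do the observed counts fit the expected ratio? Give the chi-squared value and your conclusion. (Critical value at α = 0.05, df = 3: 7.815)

15.658; not consistent

Under the 9:3:3:1 hypothesis (Σ ratio = 16, N = 614):
  black short-haired: 614 × 9/16 = 345.375
  black long-haired: 614 × 3/16 = 115.125
  brown short-haired: 614 × 3/16 = 115.125
  brown long-haired: 614 × 1/16 = 38.375
χ² = Σ (O − E)² / E
  black short-haired: (392 − 345.375)² / 345.375 = 6.2943
  black long-haired: (102 − 115.125)² / 115.125 = 1.4963
  brown short-haired: (94 − 115.125)² / 115.125 = 3.8764
  brown long-haired: (26 − 38.375)² / 38.375 = 3.9906
χ² = 6.2943 + 1.4963 + 3.8764 + 3.9906 = 15.6576 ≈ 15.658
Degrees of freedom = 4 − 1 = 3; critical value at α = 0.05 is 7.815.
Since 15.658 > 7.815, we reject the null hypothesis — the data do not fit the 9:3:3:1 ratio.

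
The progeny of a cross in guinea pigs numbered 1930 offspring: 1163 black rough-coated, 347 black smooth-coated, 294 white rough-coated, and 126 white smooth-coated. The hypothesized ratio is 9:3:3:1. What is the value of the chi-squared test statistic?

Expected counts for N = 1930 under a 9:3:3:1 ratio (total parts = 16):
  black rough-coated: 1930 × 9/16 = 1085.625
  black smooth-coated: 1930 × 3/16 = 361.875
  white rough-coated: 1930 × 3/16 = 361.875
  white smooth-coated: 1930 × 1/16 = 120.625
χ² = Σ (O − E)² / E
  black rough-coated: (1163 − 1085.625)² / 1085.625 = 5.5147
  black smooth-coated: (347 − 361.875)² / 361.875 = 0.6114
  white rough-coated: (294 − 361.875)² / 361.875 = 12.7310
  white smooth-coated: (126 − 120.625)² / 120.625 = 0.2395
χ² = 5.5147 + 0.6114 + 12.7310 + 0.2395 = 19.0966 ≈ 19.097

19.097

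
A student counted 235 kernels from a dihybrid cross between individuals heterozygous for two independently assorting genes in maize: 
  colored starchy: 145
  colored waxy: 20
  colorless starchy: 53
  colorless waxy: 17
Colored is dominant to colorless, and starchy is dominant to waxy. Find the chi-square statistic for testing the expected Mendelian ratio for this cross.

A dihybrid F₂ with independent assortment and complete dominance at both loci gives a 9:3:3:1 phenotypic ratio.
The 9:3:3:1 ratio has 16 parts, so with N = 235 the expected counts are:
  colored starchy: 235 × 9/16 = 132.1875
  colored waxy: 235 × 3/16 = 44.0625
  colorless starchy: 235 × 3/16 = 44.0625
  colorless waxy: 235 × 1/16 = 14.6875
χ² = Σ (O − E)² / E
  colored starchy: (145 − 132.1875)² / 132.1875 = 1.2419
  colored waxy: (20 − 44.0625)² / 44.0625 = 13.1405
  colorless starchy: (53 − 44.0625)² / 44.0625 = 1.8129
  colorless waxy: (17 − 14.6875)² / 14.6875 = 0.3641
χ² = 1.2419 + 13.1405 + 1.8129 + 0.3641 = 16.5594 ≈ 16.559

16.559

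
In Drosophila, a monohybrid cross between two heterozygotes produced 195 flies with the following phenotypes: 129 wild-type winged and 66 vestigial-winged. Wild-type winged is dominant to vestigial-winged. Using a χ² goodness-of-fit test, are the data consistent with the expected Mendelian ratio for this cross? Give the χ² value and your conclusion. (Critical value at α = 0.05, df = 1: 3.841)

For a monohybrid cross between heterozygotes with complete dominance, the expected phenotypic ratio is 3:1.
The 3:1 ratio has 4 parts, so with N = 195 the expected counts are:
  wild-type winged: 195 × 3/4 = 146.25
  vestigial-winged: 195 × 1/4 = 48.75
χ² = Σ (O − E)² / E
  wild-type winged: (129 − 146.25)² / 146.25 = 2.0346
  vestigial-winged: (66 − 48.75)² / 48.75 = 6.1038
χ² = 2.0346 + 6.1038 = 8.1384 ≈ 8.138
Degrees of freedom = 2 − 1 = 1; critical value at α = 0.05 is 3.841.
Since 8.138 > 3.841, we reject the null hypothesis — the data do not fit the 3:1 ratio.

8.138; not consistent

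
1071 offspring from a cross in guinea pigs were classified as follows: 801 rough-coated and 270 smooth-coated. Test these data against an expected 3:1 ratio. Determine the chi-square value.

The 3:1 ratio has 4 parts, so with N = 1071 the expected counts are:
  rough-coated: 1071 × 3/4 = 803.25
  smooth-coated: 1071 × 1/4 = 267.75
χ² = Σ (O − E)² / E
  rough-coated: (801 − 803.25)² / 803.25 = 0.0063
  smooth-coated: (270 − 267.75)² / 267.75 = 0.0189
χ² = 0.0063 + 0.0189 = 0.0252 ≈ 0.025

0.025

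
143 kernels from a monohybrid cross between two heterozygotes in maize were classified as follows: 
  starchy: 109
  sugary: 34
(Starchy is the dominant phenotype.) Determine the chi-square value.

For a monohybrid cross between heterozygotes with complete dominance, the expected phenotypic ratio is 3:1.
Under the 3:1 hypothesis (Σ ratio = 4, N = 143):
  starchy: 143 × 3/4 = 107.25
  sugary: 143 × 1/4 = 35.75
χ² = Σ (O − E)² / E
  starchy: (109 − 107.25)² / 107.25 = 0.0286
  sugary: (34 − 35.75)² / 35.75 = 0.0857
χ² = 0.0286 + 0.0857 = 0.1143 ≈ 0.114

0.114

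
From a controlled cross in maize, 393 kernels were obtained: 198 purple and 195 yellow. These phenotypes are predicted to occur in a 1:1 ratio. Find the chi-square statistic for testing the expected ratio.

0.023

Total ratio parts = 2. Expected numbers out of 393:
  purple: 393 × 1/2 = 196.5
  yellow: 393 × 1/2 = 196.5
χ² = Σ (O − E)² / E
  purple: (198 − 196.5)² / 196.5 = 0.0115
  yellow: (195 − 196.5)² / 196.5 = 0.0115
χ² = 0.0115 + 0.0115 = 0.023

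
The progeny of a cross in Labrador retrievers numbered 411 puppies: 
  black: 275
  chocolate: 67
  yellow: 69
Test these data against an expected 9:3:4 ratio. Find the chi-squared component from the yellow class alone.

11.086

The 9:3:4 ratio has 16 parts, so with N = 411 the expected counts are:
  black: 411 × 9/16 = 231.1875
  chocolate: 411 × 3/16 = 77.0625
  yellow: 411 × 4/16 = 102.75
Contribution of yellow: (69 − 102.75)² / 102.75 = 11.0858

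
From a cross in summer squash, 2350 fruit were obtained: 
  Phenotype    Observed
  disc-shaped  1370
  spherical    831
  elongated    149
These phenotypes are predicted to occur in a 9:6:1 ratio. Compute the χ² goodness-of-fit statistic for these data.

4.648

The 9:6:1 ratio has 16 parts, so with N = 2350 the expected counts are:
  disc-shaped: 2350 × 9/16 = 1321.875
  spherical: 2350 × 6/16 = 881.25
  elongated: 2350 × 1/16 = 146.875
χ² = Σ (O − E)² / E
  disc-shaped: (1370 − 1321.875)² / 1321.875 = 1.7521
  spherical: (831 − 881.25)² / 881.25 = 2.8653
  elongated: (149 − 146.875)² / 146.875 = 0.0307
χ² = 1.7521 + 2.8653 + 0.0307 = 4.6481 ≈ 4.648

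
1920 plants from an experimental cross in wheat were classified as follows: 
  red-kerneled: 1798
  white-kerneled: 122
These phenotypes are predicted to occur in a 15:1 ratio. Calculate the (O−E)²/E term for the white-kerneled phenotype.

0.033

Total ratio parts = 16. Expected numbers out of 1920:
  red-kerneled: 1920 × 15/16 = 1800
  white-kerneled: 1920 × 1/16 = 120
Contribution of white-kerneled: (122 − 120)² / 120 = 0.0333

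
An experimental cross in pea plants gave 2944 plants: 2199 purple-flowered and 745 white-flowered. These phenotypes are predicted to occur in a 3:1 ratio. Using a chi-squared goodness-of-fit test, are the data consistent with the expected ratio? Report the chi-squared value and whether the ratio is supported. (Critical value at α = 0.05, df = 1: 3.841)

0.147; consistent

Under the 3:1 hypothesis (Σ ratio = 4, N = 2944):
  purple-flowered: 2944 × 3/4 = 2208
  white-flowered: 2944 × 1/4 = 736
χ² = Σ (O − E)² / E
  purple-flowered: (2199 − 2208)² / 2208 = 0.0367
  white-flowered: (745 − 736)² / 736 = 0.1101
χ² = 0.0367 + 0.1101 = 0.1468 ≈ 0.147
Degrees of freedom = 2 − 1 = 1; critical value at α = 0.05 is 3.841.
Since 0.147 < 3.841, we fail to reject the null hypothesis — the data are consistent with the 3:1 ratio.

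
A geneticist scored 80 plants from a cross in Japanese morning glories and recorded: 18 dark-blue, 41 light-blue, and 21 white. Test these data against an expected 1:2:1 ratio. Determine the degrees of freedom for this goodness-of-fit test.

2

A goodness-of-fit test with 3 phenotype classes has df = 3 − 1 = 2.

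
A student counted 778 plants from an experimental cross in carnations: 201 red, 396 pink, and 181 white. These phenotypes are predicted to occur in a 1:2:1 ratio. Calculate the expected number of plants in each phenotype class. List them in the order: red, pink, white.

Total ratio parts = 4. Expected numbers out of 778:
  red: 778 × 1/4 = 194.5
  pink: 778 × 2/4 = 389
  white: 778 × 1/4 = 194.5

194.5, 389, 194.5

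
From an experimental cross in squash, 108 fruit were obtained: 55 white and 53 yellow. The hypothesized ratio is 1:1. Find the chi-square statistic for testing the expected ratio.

0.037

Under the 1:1 hypothesis (Σ ratio = 2, N = 108):
  white: 108 × 1/2 = 54
  yellow: 108 × 1/2 = 54
χ² = Σ (O − E)² / E
  white: (55 − 54)² / 54 = 0.0185
  yellow: (53 − 54)² / 54 = 0.0185
χ² = 0.0185 + 0.0185 = 0.037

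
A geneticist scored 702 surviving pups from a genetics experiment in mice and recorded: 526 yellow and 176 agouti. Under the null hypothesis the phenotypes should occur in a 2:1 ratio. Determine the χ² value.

21.564

Under the 2:1 hypothesis (Σ ratio = 3, N = 702):
  yellow: 702 × 2/3 = 468
  agouti: 702 × 1/3 = 234
χ² = Σ (O − E)² / E
  yellow: (526 − 468)² / 468 = 7.1880
  agouti: (176 − 234)² / 234 = 14.3761
χ² = 7.1880 + 14.3761 = 21.5641 ≈ 21.564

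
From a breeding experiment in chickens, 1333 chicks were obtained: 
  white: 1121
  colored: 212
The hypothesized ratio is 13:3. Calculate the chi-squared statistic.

Total ratio parts = 16. Expected numbers out of 1333:
  white: 1333 × 13/16 = 1083.0625
  colored: 1333 × 3/16 = 249.9375
χ² = Σ (O − E)² / E
  white: (1121 − 1083.0625)² / 1083.0625 = 1.3289
  colored: (212 − 249.9375)² / 249.9375 = 5.7585
χ² = 1.3289 + 5.7585 = 7.0874 ≈ 7.087

7.087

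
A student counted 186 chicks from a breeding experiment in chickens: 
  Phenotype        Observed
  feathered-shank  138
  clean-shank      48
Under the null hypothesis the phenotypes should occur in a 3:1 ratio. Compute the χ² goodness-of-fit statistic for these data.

Under the 3:1 hypothesis (Σ ratio = 4, N = 186):
  feathered-shank: 186 × 3/4 = 139.5
  clean-shank: 186 × 1/4 = 46.5
χ² = Σ (O − E)² / E
  feathered-shank: (138 − 139.5)² / 139.5 = 0.0161
  clean-shank: (48 − 46.5)² / 46.5 = 0.0484
χ² = 0.0161 + 0.0484 = 0.0645 ≈ 0.065

0.065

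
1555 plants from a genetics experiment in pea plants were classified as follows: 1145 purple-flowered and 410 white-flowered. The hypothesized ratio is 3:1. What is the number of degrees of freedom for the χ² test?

A goodness-of-fit test with 2 phenotype classes has df = 2 − 1 = 1.

1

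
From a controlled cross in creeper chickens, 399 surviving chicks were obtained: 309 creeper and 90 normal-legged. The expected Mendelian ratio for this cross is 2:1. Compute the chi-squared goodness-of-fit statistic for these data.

Total ratio parts = 3. Expected numbers out of 399:
  creeper: 399 × 2/3 = 266
  normal-legged: 399 × 1/3 = 133
χ² = Σ (O − E)² / E
  creeper: (309 − 266)² / 266 = 6.9511
  normal-legged: (90 − 133)² / 133 = 13.9023
χ² = 6.9511 + 13.9023 = 20.8534 ≈ 20.853

20.853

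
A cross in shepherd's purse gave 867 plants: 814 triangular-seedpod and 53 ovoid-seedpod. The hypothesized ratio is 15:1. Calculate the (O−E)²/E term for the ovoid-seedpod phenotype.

Expected counts for N = 867 under a 15:1 ratio (total parts = 16):
  triangular-seedpod: 867 × 15/16 = 812.8125
  ovoid-seedpod: 867 × 1/16 = 54.1875
Contribution of ovoid-seedpod: (53 − 54.1875)² / 54.1875 = 0.0260

0.026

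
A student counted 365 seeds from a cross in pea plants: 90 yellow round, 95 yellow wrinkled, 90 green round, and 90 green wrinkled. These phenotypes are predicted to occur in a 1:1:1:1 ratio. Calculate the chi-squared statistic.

Under the 1:1:1:1 hypothesis (Σ ratio = 4, N = 365):
  yellow round: 365 × 1/4 = 91.25
  yellow wrinkled: 365 × 1/4 = 91.25
  green round: 365 × 1/4 = 91.25
  green wrinkled: 365 × 1/4 = 91.25
χ² = Σ (O − E)² / E
  yellow round: (90 − 91.25)² / 91.25 = 0.0171
  yellow wrinkled: (95 − 91.25)² / 91.25 = 0.1541
  green round: (90 − 91.25)² / 91.25 = 0.0171
  green wrinkled: (90 − 91.25)² / 91.25 = 0.0171
χ² = 0.0171 + 0.1541 + 0.0171 + 0.0171 = 0.2054 ≈ 0.205

0.205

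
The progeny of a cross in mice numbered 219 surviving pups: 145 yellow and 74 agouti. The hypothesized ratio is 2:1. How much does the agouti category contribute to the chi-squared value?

Expected counts for N = 219 under a 2:1 ratio (total parts = 3):
  yellow: 219 × 2/3 = 146
  agouti: 219 × 1/3 = 73
Contribution of agouti: (74 − 73)² / 73 = 0.0137

0.014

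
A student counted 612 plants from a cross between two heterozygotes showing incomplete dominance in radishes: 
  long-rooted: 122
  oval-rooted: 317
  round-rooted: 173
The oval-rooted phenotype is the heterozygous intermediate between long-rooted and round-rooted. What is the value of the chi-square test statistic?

9.291

With incomplete dominance, a heterozygote × heterozygote cross gives a 1:2:1 phenotypic ratio.
Under the 1:2:1 hypothesis (Σ ratio = 4, N = 612):
  long-rooted: 612 × 1/4 = 153
  oval-rooted: 612 × 2/4 = 306
  round-rooted: 612 × 1/4 = 153
χ² = Σ (O − E)² / E
  long-rooted: (122 − 153)² / 153 = 6.2810
  oval-rooted: (317 − 306)² / 306 = 0.3954
  round-rooted: (173 − 153)² / 153 = 2.6144
χ² = 6.2810 + 0.3954 + 2.6144 = 9.2908 ≈ 9.291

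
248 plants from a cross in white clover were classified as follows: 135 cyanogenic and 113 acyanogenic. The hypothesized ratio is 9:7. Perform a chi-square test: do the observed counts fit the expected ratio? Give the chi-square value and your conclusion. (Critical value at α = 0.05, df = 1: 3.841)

0.332; consistent

The 9:7 ratio has 16 parts, so with N = 248 the expected counts are:
  cyanogenic: 248 × 9/16 = 139.5
  acyanogenic: 248 × 7/16 = 108.5
χ² = Σ (O − E)² / E
  cyanogenic: (135 − 139.5)² / 139.5 = 0.1452
  acyanogenic: (113 − 108.5)² / 108.5 = 0.1866
χ² = 0.1452 + 0.1866 = 0.3318 ≈ 0.332
Degrees of freedom = 2 − 1 = 1; critical value at α = 0.05 is 3.841.
Since 0.332 < 3.841, we fail to reject the null hypothesis — the data are consistent with the 9:7 ratio.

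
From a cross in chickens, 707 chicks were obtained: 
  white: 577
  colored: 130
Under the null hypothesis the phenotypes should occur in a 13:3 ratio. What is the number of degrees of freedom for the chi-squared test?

A goodness-of-fit test with 2 phenotype classes has df = 2 − 1 = 1.

1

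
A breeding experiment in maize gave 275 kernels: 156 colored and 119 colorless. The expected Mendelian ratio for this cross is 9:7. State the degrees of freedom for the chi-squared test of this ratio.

A goodness-of-fit test with 2 phenotype classes has df = 2 − 1 = 1.

1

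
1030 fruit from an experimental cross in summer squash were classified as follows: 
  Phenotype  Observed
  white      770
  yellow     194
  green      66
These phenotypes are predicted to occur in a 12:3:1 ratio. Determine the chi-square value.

Under the 12:3:1 hypothesis (Σ ratio = 16, N = 1030):
  white: 1030 × 12/16 = 772.5
  yellow: 1030 × 3/16 = 193.125
  green: 1030 × 1/16 = 64.375
χ² = Σ (O − E)² / E
  white: (770 − 772.5)² / 772.5 = 0.0081
  yellow: (194 − 193.125)² / 193.125 = 0.0040
  green: (66 − 64.375)² / 64.375 = 0.0410
χ² = 0.0081 + 0.0040 + 0.0410 = 0.0531 ≈ 0.053

0.053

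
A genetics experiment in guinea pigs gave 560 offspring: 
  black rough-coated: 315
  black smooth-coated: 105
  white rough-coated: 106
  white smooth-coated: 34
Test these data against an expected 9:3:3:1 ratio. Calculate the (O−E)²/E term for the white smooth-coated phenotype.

0.029

Total ratio parts = 16. Expected numbers out of 560:
  black rough-coated: 560 × 9/16 = 315
  black smooth-coated: 560 × 3/16 = 105
  white rough-coated: 560 × 3/16 = 105
  white smooth-coated: 560 × 1/16 = 35
Contribution of white smooth-coated: (34 − 35)² / 35 = 0.0286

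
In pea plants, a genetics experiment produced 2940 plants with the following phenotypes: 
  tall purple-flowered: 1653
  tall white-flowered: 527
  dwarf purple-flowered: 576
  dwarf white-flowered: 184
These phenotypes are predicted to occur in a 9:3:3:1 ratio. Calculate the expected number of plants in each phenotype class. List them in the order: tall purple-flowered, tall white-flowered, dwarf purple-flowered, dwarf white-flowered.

1653.75, 551.25, 551.25, 183.75

The 9:3:3:1 ratio has 16 parts, so with N = 2940 the expected counts are:
  tall purple-flowered: 2940 × 9/16 = 1653.75
  tall white-flowered: 2940 × 3/16 = 551.25
  dwarf purple-flowered: 2940 × 3/16 = 551.25
  dwarf white-flowered: 2940 × 1/16 = 183.75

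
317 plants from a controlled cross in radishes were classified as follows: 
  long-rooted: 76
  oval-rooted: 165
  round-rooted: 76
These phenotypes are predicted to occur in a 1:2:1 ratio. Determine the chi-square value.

0.533

The 1:2:1 ratio has 4 parts, so with N = 317 the expected counts are:
  long-rooted: 317 × 1/4 = 79.25
  oval-rooted: 317 × 2/4 = 158.5
  round-rooted: 317 × 1/4 = 79.25
χ² = Σ (O − E)² / E
  long-rooted: (76 − 79.25)² / 79.25 = 0.1333
  oval-rooted: (165 − 158.5)² / 158.5 = 0.2666
  round-rooted: (76 − 79.25)² / 79.25 = 0.1333
χ² = 0.1333 + 0.2666 + 0.1333 = 0.5332 ≈ 0.533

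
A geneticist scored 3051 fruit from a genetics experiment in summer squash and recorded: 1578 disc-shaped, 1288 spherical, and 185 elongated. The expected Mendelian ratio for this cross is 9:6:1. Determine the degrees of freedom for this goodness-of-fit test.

A goodness-of-fit test with 3 phenotype classes has df = 3 − 1 = 2.

2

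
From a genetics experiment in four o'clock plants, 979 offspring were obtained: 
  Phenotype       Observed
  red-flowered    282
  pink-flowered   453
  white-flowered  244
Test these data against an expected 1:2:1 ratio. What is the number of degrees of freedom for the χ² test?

A goodness-of-fit test with 3 phenotype classes has df = 3 − 1 = 2.

2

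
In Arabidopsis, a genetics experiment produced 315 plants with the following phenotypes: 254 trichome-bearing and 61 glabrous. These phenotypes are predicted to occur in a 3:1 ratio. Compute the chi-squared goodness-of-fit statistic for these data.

The 3:1 ratio has 4 parts, so with N = 315 the expected counts are:
  trichome-bearing: 315 × 3/4 = 236.25
  glabrous: 315 × 1/4 = 78.75
χ² = Σ (O − E)² / E
  trichome-bearing: (254 − 236.25)² / 236.25 = 1.3336
  glabrous: (61 − 78.75)² / 78.75 = 4.0008
χ² = 1.3336 + 4.0008 = 5.3344 ≈ 5.334

5.334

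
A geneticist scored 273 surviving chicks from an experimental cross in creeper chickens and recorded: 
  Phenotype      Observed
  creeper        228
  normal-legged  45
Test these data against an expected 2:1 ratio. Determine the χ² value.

Under the 2:1 hypothesis (Σ ratio = 3, N = 273):
  creeper: 273 × 2/3 = 182
  normal-legged: 273 × 1/3 = 91
χ² = Σ (O − E)² / E
  creeper: (228 − 182)² / 182 = 11.6264
  normal-legged: (45 − 91)² / 91 = 23.2527
χ² = 11.6264 + 23.2527 = 34.8791 ≈ 34.879

34.879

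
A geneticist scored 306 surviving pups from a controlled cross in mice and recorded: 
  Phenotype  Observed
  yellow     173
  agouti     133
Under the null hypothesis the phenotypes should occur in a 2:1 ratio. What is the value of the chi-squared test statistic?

Under the 2:1 hypothesis (Σ ratio = 3, N = 306):
  yellow: 306 × 2/3 = 204
  agouti: 306 × 1/3 = 102
χ² = Σ (O − E)² / E
  yellow: (173 − 204)² / 204 = 4.7108
  agouti: (133 − 102)² / 102 = 9.4216
χ² = 4.7108 + 9.4216 = 14.1324 ≈ 14.132

14.132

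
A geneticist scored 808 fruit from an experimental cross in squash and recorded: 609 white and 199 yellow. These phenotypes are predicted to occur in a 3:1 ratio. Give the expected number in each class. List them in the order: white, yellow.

606, 202

Expected counts for N = 808 under a 3:1 ratio (total parts = 4):
  white: 808 × 3/4 = 606
  yellow: 808 × 1/4 = 202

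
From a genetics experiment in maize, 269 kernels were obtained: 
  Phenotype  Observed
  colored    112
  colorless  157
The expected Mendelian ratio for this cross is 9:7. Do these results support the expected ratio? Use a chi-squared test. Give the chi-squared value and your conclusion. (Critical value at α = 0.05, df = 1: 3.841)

23.346; not consistent

Total ratio parts = 16. Expected numbers out of 269:
  colored: 269 × 9/16 = 151.3125
  colorless: 269 × 7/16 = 117.6875
χ² = Σ (O − E)² / E
  colored: (112 − 151.3125)² / 151.3125 = 10.2138
  colorless: (157 − 117.6875)² / 117.6875 = 13.1320
χ² = 10.2138 + 13.1320 = 23.3458 ≈ 23.346
Degrees of freedom = 2 − 1 = 1; critical value at α = 0.05 is 3.841.
Since 23.346 > 3.841, we reject the null hypothesis — the data do not fit the 9:7 ratio.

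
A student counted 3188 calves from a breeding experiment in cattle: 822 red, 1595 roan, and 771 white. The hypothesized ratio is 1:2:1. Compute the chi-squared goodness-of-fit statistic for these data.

1.633

Under the 1:2:1 hypothesis (Σ ratio = 4, N = 3188):
  red: 3188 × 1/4 = 797
  roan: 3188 × 2/4 = 1594
  white: 3188 × 1/4 = 797
χ² = Σ (O − E)² / E
  red: (822 − 797)² / 797 = 0.7842
  roan: (1595 − 1594)² / 1594 = 0.0006
  white: (771 − 797)² / 797 = 0.8482
χ² = 0.7842 + 0.0006 + 0.8482 = 1.633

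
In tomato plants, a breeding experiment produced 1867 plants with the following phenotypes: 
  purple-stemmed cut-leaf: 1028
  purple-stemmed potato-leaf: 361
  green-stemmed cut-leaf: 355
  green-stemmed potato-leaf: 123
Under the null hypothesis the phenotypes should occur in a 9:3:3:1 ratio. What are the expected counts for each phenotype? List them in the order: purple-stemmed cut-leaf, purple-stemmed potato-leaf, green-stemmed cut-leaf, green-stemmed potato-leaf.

The 9:3:3:1 ratio has 16 parts, so with N = 1867 the expected counts are:
  purple-stemmed cut-leaf: 1867 × 9/16 = 1050.1875
  purple-stemmed potato-leaf: 1867 × 3/16 = 350.0625
  green-stemmed cut-leaf: 1867 × 3/16 = 350.0625
  green-stemmed potato-leaf: 1867 × 1/16 = 116.6875

1050.1875, 350.0625, 350.0625, 116.6875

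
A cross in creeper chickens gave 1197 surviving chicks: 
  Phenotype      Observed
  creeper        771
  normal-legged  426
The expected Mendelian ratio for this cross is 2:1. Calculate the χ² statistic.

2.741

Expected counts for N = 1197 under a 2:1 ratio (total parts = 3):
  creeper: 1197 × 2/3 = 798
  normal-legged: 1197 × 1/3 = 399
χ² = Σ (O − E)² / E
  creeper: (771 − 798)² / 798 = 0.9135
  normal-legged: (426 − 399)² / 399 = 1.8271
χ² = 0.9135 + 1.8271 = 2.7406 ≈ 2.741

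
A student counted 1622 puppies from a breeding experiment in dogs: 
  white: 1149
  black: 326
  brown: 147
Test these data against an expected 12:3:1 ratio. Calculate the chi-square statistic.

The 12:3:1 ratio has 16 parts, so with N = 1622 the expected counts are:
  white: 1622 × 12/16 = 1216.5
  black: 1622 × 3/16 = 304.125
  brown: 1622 × 1/16 = 101.375
χ² = Σ (O − E)² / E
  white: (1149 − 1216.5)² / 1216.5 = 3.7454
  black: (326 − 304.125)² / 304.125 = 1.5734
  brown: (147 − 101.375)² / 101.375 = 20.5341
χ² = 3.7454 + 1.5734 + 20.5341 = 25.8529 ≈ 25.853

25.853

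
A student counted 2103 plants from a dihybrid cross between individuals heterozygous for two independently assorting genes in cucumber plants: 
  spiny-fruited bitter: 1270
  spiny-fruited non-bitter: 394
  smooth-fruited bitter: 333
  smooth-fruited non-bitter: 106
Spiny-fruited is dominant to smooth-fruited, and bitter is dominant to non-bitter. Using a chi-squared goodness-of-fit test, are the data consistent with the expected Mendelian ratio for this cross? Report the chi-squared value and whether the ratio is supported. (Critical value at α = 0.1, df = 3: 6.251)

20.865; not consistent

A dihybrid F₂ with independent assortment and complete dominance at both loci gives a 9:3:3:1 phenotypic ratio.
Expected counts for N = 2103 under a 9:3:3:1 ratio (total parts = 16):
  spiny-fruited bitter: 2103 × 9/16 = 1182.9375
  spiny-fruited non-bitter: 2103 × 3/16 = 394.3125
  smooth-fruited bitter: 2103 × 3/16 = 394.3125
  smooth-fruited non-bitter: 2103 × 1/16 = 131.4375
χ² = Σ (O − E)² / E
  spiny-fruited bitter: (1270 − 1182.9375)² / 1182.9375 = 6.4077
  spiny-fruited non-bitter: (394 − 394.3125)² / 394.3125 = 0.0002
  smooth-fruited bitter: (333 − 394.3125)² / 394.3125 = 9.5336
  smooth-fruited non-bitter: (106 − 131.4375)² / 131.4375 = 4.9230
χ² = 6.4077 + 0.0002 + 9.5336 + 4.9230 = 20.8645 ≈ 20.865
Degrees of freedom = 4 − 1 = 3; critical value at α = 0.1 is 6.251.
Since 20.865 > 6.251, we reject the null hypothesis — the data do not fit the 9:3:3:1 ratio.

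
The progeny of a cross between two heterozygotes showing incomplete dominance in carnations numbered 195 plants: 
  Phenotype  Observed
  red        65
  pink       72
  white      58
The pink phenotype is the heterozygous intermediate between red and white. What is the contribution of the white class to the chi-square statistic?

With incomplete dominance, a heterozygote × heterozygote cross gives a 1:2:1 phenotypic ratio.
The 1:2:1 ratio has 4 parts, so with N = 195 the expected counts are:
  red: 195 × 1/4 = 48.75
  pink: 195 × 2/4 = 97.5
  white: 195 × 1/4 = 48.75
Contribution of white: (58 − 48.75)² / 48.75 = 1.7551

1.755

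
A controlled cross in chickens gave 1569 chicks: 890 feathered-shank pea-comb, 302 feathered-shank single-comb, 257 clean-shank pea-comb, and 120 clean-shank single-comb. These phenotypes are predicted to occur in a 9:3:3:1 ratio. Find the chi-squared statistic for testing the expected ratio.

9.879

Under the 9:3:3:1 hypothesis (Σ ratio = 16, N = 1569):
  feathered-shank pea-comb: 1569 × 9/16 = 882.5625
  feathered-shank single-comb: 1569 × 3/16 = 294.1875
  clean-shank pea-comb: 1569 × 3/16 = 294.1875
  clean-shank single-comb: 1569 × 1/16 = 98.0625
χ² = Σ (O − E)² / E
  feathered-shank pea-comb: (890 − 882.5625)² / 882.5625 = 0.0627
  feathered-shank single-comb: (302 − 294.1875)² / 294.1875 = 0.2075
  clean-shank pea-comb: (257 − 294.1875)² / 294.1875 = 4.7008
  clean-shank single-comb: (120 − 98.0625)² / 98.0625 = 4.9076
χ² = 0.0627 + 0.2075 + 4.7008 + 4.9076 = 9.8786 ≈ 9.879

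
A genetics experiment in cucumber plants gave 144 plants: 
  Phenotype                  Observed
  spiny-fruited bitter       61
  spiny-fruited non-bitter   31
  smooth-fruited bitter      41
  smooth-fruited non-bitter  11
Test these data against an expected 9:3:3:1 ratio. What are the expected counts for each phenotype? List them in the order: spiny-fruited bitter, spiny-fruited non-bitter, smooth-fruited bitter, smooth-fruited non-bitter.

Expected counts for N = 144 under a 9:3:3:1 ratio (total parts = 16):
  spiny-fruited bitter: 144 × 9/16 = 81
  spiny-fruited non-bitter: 144 × 3/16 = 27
  smooth-fruited bitter: 144 × 3/16 = 27
  smooth-fruited non-bitter: 144 × 1/16 = 9

81, 27, 27, 9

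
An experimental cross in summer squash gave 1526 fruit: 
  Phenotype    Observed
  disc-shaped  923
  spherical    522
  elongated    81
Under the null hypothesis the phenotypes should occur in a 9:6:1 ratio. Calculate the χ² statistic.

11.445

The 9:6:1 ratio has 16 parts, so with N = 1526 the expected counts are:
  disc-shaped: 1526 × 9/16 = 858.375
  spherical: 1526 × 6/16 = 572.25
  elongated: 1526 × 1/16 = 95.375
χ² = Σ (O − E)² / E
  disc-shaped: (923 − 858.375)² / 858.375 = 4.8655
  spherical: (522 − 572.25)² / 572.25 = 4.4125
  elongated: (81 − 95.375)² / 95.375 = 2.1666
χ² = 4.8655 + 4.4125 + 2.1666 = 11.4446 ≈ 11.445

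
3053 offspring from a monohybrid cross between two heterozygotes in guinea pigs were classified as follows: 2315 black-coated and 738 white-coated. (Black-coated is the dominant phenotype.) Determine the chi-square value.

1.114

For a monohybrid cross between heterozygotes with complete dominance, the expected phenotypic ratio is 3:1.
Expected counts for N = 3053 under a 3:1 ratio (total parts = 4):
  black-coated: 3053 × 3/4 = 2289.75
  white-coated: 3053 × 1/4 = 763.25
χ² = Σ (O − E)² / E
  black-coated: (2315 − 2289.75)² / 2289.75 = 0.2784
  white-coated: (738 − 763.25)² / 763.25 = 0.8353
χ² = 0.2784 + 0.8353 = 1.1137 ≈ 1.114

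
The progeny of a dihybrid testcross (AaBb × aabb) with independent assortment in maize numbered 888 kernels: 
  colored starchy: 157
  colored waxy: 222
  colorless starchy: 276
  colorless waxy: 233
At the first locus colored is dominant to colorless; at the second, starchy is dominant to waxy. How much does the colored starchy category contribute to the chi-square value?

19.032

A dihybrid testcross with independent assortment gives a 1:1:1:1 ratio.
Total ratio parts = 4. Expected numbers out of 888:
  colored starchy: 888 × 1/4 = 222
  colored waxy: 888 × 1/4 = 222
  colorless starchy: 888 × 1/4 = 222
  colorless waxy: 888 × 1/4 = 222
Contribution of colored starchy: (157 − 222)² / 222 = 19.0315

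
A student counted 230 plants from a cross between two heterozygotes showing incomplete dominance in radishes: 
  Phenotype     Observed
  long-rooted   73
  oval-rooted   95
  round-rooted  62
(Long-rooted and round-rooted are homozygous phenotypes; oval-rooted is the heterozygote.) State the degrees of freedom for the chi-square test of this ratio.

2

With incomplete dominance, a heterozygote × heterozygote cross gives a 1:2:1 phenotypic ratio.
A goodness-of-fit test with 3 phenotype classes has df = 3 − 1 = 2.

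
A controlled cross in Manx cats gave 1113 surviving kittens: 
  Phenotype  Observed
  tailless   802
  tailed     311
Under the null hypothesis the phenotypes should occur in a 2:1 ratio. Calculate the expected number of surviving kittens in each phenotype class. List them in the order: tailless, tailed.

Under the 2:1 hypothesis (Σ ratio = 3, N = 1113):
  tailless: 1113 × 2/3 = 742
  tailed: 1113 × 1/3 = 371

742, 371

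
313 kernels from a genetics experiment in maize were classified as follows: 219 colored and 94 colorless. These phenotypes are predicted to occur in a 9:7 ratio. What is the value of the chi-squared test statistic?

Under the 9:7 hypothesis (Σ ratio = 16, N = 313):
  colored: 313 × 9/16 = 176.0625
  colorless: 313 × 7/16 = 136.9375
χ² = Σ (O − E)² / E
  colored: (219 − 176.0625)² / 176.0625 = 10.4714
  colorless: (94 − 136.9375)² / 136.9375 = 13.4633
χ² = 10.4714 + 13.4633 = 23.9347 ≈ 23.935

23.935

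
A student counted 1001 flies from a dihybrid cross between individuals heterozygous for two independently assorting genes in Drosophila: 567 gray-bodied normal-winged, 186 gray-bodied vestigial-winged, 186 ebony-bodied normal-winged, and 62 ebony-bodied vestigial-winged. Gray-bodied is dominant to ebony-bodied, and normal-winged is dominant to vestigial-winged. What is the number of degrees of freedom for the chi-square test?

3

A dihybrid F₂ with independent assortment and complete dominance at both loci gives a 9:3:3:1 phenotypic ratio.
A goodness-of-fit test with 4 phenotype classes has df = 4 − 1 = 3.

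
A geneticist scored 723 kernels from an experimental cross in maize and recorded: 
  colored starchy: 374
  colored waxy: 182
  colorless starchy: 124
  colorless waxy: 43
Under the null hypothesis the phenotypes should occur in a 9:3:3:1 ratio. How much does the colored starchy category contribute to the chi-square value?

2.627

The 9:3:3:1 ratio has 16 parts, so with N = 723 the expected counts are:
  colored starchy: 723 × 9/16 = 406.6875
  colored waxy: 723 × 3/16 = 135.5625
  colorless starchy: 723 × 3/16 = 135.5625
  colorless waxy: 723 × 1/16 = 45.1875
Contribution of colored starchy: (374 − 406.6875)² / 406.6875 = 2.6273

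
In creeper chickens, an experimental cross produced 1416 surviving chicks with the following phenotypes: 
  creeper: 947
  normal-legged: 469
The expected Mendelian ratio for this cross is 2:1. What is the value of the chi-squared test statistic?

0.029

Expected counts for N = 1416 under a 2:1 ratio (total parts = 3):
  creeper: 1416 × 2/3 = 944
  normal-legged: 1416 × 1/3 = 472
χ² = Σ (O − E)² / E
  creeper: (947 − 944)² / 944 = 0.0095
  normal-legged: (469 − 472)² / 472 = 0.0191
χ² = 0.0095 + 0.0191 = 0.0286 ≈ 0.029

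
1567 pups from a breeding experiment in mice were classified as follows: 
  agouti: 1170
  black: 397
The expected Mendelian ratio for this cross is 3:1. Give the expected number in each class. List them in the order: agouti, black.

1175.25, 391.75

The 3:1 ratio has 4 parts, so with N = 1567 the expected counts are:
  agouti: 1567 × 3/4 = 1175.25
  black: 1567 × 1/4 = 391.75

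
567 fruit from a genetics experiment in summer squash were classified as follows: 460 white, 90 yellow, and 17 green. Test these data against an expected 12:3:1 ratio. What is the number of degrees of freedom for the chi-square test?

A goodness-of-fit test with 3 phenotype classes has df = 3 − 1 = 2.

2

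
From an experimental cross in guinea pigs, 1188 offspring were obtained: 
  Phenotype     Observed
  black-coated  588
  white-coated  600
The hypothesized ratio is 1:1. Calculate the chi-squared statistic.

Expected counts for N = 1188 under a 1:1 ratio (total parts = 2):
  black-coated: 1188 × 1/2 = 594
  white-coated: 1188 × 1/2 = 594
χ² = Σ (O − E)² / E
  black-coated: (588 − 594)² / 594 = 0.0606
  white-coated: (600 − 594)² / 594 = 0.0606
χ² = 0.0606 + 0.0606 = 0.1212 ≈ 0.121

0.121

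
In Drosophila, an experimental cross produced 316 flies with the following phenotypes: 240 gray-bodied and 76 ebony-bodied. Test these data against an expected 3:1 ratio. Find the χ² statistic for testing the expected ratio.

0.152

Expected counts for N = 316 under a 3:1 ratio (total parts = 4):
  gray-bodied: 316 × 3/4 = 237
  ebony-bodied: 316 × 1/4 = 79
χ² = Σ (O − E)² / E
  gray-bodied: (240 − 237)² / 237 = 0.0380
  ebony-bodied: (76 − 79)² / 79 = 0.1139
χ² = 0.0380 + 0.1139 = 0.1519 ≈ 0.152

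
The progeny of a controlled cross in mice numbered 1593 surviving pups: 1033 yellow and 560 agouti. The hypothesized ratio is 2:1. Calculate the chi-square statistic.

Expected counts for N = 1593 under a 2:1 ratio (total parts = 3):
  yellow: 1593 × 2/3 = 1062
  agouti: 1593 × 1/3 = 531
χ² = Σ (O − E)² / E
  yellow: (1033 − 1062)² / 1062 = 0.7919
  agouti: (560 − 531)² / 531 = 1.5838
χ² = 0.7919 + 1.5838 = 2.3757 ≈ 2.376

2.376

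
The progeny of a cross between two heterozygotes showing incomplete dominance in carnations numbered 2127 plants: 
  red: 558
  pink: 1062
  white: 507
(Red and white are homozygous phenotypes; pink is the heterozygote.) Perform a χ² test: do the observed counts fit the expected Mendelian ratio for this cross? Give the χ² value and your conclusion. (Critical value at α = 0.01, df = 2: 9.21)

With incomplete dominance, a heterozygote × heterozygote cross gives a 1:2:1 phenotypic ratio.
Total ratio parts = 4. Expected numbers out of 2127:
  red: 2127 × 1/4 = 531.75
  pink: 2127 × 2/4 = 1063.5
  white: 2127 × 1/4 = 531.75
χ² = Σ (O − E)² / E
  red: (558 − 531.75)² / 531.75 = 1.2958
  pink: (1062 − 1063.5)² / 1063.5 = 0.0021
  white: (507 − 531.75)² / 531.75 = 1.1520
χ² = 1.2958 + 0.0021 + 1.1520 = 2.4499 ≈ 2.450
Degrees of freedom = 3 − 1 = 2; critical value at α = 0.01 is 9.21.
Since 2.450 < 9.21, we fail to reject the null hypothesis — the data are consistent with the 1:2:1 ratio.

2.450; consistent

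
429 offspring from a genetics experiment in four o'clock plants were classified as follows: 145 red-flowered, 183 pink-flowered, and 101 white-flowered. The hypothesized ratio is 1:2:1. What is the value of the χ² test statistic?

18.277

The 1:2:1 ratio has 4 parts, so with N = 429 the expected counts are:
  red-flowered: 429 × 1/4 = 107.25
  pink-flowered: 429 × 2/4 = 214.5
  white-flowered: 429 × 1/4 = 107.25
χ² = Σ (O − E)² / E
  red-flowered: (145 − 107.25)² / 107.25 = 13.2873
  pink-flowered: (183 − 214.5)² / 214.5 = 4.6259
  white-flowered: (101 − 107.25)² / 107.25 = 0.3642
χ² = 13.2873 + 4.6259 + 0.3642 = 18.2774 ≈ 18.277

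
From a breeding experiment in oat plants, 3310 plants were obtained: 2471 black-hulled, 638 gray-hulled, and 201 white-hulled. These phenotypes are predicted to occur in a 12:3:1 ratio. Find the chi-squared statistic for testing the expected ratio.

0.707

The 12:3:1 ratio has 16 parts, so with N = 3310 the expected counts are:
  black-hulled: 3310 × 12/16 = 2482.5
  gray-hulled: 3310 × 3/16 = 620.625
  white-hulled: 3310 × 1/16 = 206.875
χ² = Σ (O − E)² / E
  black-hulled: (2471 − 2482.5)² / 2482.5 = 0.0533
  gray-hulled: (638 − 620.625)² / 620.625 = 0.4864
  white-hulled: (201 − 206.875)² / 206.875 = 0.1668
χ² = 0.0533 + 0.4864 + 0.1668 = 0.7065 ≈ 0.707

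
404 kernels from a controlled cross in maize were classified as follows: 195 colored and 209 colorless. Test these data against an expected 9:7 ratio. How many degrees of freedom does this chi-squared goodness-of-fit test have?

1

A goodness-of-fit test with 2 phenotype classes has df = 2 − 1 = 1.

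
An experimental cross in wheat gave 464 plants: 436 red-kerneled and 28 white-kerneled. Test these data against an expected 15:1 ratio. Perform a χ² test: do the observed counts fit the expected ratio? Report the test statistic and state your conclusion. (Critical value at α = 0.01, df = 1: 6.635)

0.037; consistent

Expected counts for N = 464 under a 15:1 ratio (total parts = 16):
  red-kerneled: 464 × 15/16 = 435
  white-kerneled: 464 × 1/16 = 29
χ² = Σ (O − E)² / E
  red-kerneled: (436 − 435)² / 435 = 0.0023
  white-kerneled: (28 − 29)² / 29 = 0.0345
χ² = 0.0023 + 0.0345 = 0.0368 ≈ 0.037
Degrees of freedom = 2 − 1 = 1; critical value at α = 0.01 is 6.635.
Since 0.037 < 6.635, we fail to reject the null hypothesis — the data are consistent with the 15:1 ratio.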